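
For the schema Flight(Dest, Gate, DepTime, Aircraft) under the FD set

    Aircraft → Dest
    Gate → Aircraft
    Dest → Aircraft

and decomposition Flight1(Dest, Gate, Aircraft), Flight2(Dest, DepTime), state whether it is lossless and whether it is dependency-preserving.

lossy but dependency-preserving

Lossless test: (Dest)⁺ = {Dest, Aircraft}, which is a superkey of neither fragment — lossy.
Dependency preservation: every FD's attributes lie within a single fragment, so each can be enforced locally — preserved.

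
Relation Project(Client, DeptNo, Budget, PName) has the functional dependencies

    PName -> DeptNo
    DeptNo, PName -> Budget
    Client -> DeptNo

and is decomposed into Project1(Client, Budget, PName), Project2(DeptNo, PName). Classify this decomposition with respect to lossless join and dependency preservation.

lossless but not dependency-preserving

Lossless test: (PName)⁺ = {DeptNo, Budget, PName}, which contains all of one fragment — lossless.
Dependency preservation: the restricted closure of {Client} across the fragments never reaches {DeptNo}, so Client → DeptNo cannot be enforced without a join — not preserved.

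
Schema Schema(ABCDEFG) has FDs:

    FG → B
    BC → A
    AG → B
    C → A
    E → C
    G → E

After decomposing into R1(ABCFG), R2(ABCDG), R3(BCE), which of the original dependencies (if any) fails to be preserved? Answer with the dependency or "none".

Check G → E: no single fragment contains all of {EG}, and the restricted closure of {G} across the fragments never reaches {E}.
FG → B is preserved.
BC → A is preserved.
AG → B is preserved.
C → A is preserved.
E → C is preserved.

G → E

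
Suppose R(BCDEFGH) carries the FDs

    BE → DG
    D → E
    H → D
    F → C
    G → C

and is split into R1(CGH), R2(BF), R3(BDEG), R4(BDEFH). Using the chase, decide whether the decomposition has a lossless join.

Yes

Chase test. Columns are BCDEFGH; row i has aⱼ where attribute j ∈ Ri, else bᵢⱼ.
Initial tableau (one row per fragment):
  row 1: b11 a2 b13 b14 b15 a6 a7
  row 2: a1 b22 b23 b24 a5 b26 b27
  row 3: a1 b32 a3 a4 b35 a6 b37
  row 4: a1 b42 a3 a4 a5 b46 a7
Rows 3 and 4 agree on BE; apply BE→DG and equate their DG entries.
Rows 1 and 4 agree on H; apply H→D and equate their D entries.
Rows 2 and 4 agree on F; apply F→C and equate their C entries.
Rows 1 and 3 agree on G; apply G→C and equate their C entries.
Rows 1 and 4 agree on G; apply G→C and equate their C entries.
Rows 1 and 3 agree on D; apply D→E and equate their E entries.
Row 4 is now all distinguished symbols — the join is lossless.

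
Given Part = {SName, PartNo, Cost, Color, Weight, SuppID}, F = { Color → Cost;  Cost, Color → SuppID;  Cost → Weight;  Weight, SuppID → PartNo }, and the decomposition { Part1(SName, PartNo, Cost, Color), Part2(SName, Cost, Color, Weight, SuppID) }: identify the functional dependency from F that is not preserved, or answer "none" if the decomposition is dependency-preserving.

Check Weight, SuppID → PartNo: no single fragment contains all of {PartNo, Weight, SuppID}, and the restricted closure of {Weight, SuppID} across the fragments never reaches {PartNo}.
Color → Cost is preserved.
Cost, Color → SuppID is preserved.
Cost → Weight is preserved.

Weight, SuppID → PartNo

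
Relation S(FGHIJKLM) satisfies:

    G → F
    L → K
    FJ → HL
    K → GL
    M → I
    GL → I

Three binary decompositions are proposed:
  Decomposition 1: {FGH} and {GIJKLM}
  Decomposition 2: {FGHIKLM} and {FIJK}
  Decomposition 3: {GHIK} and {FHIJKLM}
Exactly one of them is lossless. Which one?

Decomposition 3

Decomposition 1: common = {G}, closure = {FG} → lossy.
Decomposition 2: common = {FIK}, closure = {FGIKL} → lossy.
Decomposition 3: common = {HIK}, closure = {FGHIKL} → lossless.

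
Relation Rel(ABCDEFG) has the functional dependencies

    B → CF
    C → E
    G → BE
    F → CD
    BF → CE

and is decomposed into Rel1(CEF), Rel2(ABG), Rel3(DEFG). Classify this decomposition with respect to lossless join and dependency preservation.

lossless but not dependency-preserving

Lossless test (chase): Rows 2 and 3 agree on G; apply G→BE and equate their BE entries. Rows 1 and 3 agree on F; apply F→CD and equate their CD entries. Rows 2 and 3 agree on B; apply B→CF and equate their CF entries. Rows 1 and 2 agree on F; apply F→CD and equate their CD entries. Row 2 is now all distinguished symbols — the join is lossless.
Dependency preservation: the restricted closure of {B} across the fragments never reaches {CF}, so B → CF cannot be enforced without a join — not preserved.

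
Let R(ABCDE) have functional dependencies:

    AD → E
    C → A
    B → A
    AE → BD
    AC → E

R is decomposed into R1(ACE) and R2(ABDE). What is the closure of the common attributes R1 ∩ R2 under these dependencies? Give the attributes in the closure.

ABDE

R1 ∩ R2 = {AE}.
AE → BD applies, adding BD
Closure: {ABDE}.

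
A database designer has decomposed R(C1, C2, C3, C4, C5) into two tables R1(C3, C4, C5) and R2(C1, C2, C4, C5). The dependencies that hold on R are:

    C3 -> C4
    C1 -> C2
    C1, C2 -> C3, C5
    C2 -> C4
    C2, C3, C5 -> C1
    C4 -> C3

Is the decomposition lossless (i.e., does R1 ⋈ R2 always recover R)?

Common attributes: R1 ∩ R2 = {C4, C5}.
Closure of {C4, C5}: C4 → C3 applies, adding C3. So (C4, C5)⁺ = {C3, C4, C5}.
This closure contains every attribute of R1, so R1 ∩ R2 → R1. The join is lossless.

Yes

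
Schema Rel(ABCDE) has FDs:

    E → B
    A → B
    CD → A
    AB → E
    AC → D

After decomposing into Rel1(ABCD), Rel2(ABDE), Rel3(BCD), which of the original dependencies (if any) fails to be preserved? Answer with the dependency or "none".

none

E → B lies within Rel2.
A → B lies within Rel1.
CD → A lies within Rel1.
AB → E lies within Rel2.
AC → D lies within Rel1.
Every dependency is enforceable on the fragments, so the decomposition is dependency-preserving.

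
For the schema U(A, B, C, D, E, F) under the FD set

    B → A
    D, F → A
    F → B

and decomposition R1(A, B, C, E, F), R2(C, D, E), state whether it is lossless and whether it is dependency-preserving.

lossy but dependency-preserving

Lossless test: (C, E)⁺ = {C, E}, which is a superkey of neither fragment — lossy.
Dependency preservation: D, F → A is not contained in any single fragment, but the restricted closure of its left-hand side across the fragments still reaches the right-hand side; the remaining FDs each lie inside some fragment. All dependencies are preserved.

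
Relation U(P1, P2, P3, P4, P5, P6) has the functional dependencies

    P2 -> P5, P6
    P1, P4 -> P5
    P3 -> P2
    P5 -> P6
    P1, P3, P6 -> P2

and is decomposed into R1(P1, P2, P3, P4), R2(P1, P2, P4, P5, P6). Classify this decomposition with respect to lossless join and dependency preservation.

lossless and dependency-preserving

Lossless test: (P1, P2, P4)⁺ = {P1, P2, P4, P5, P6}, which contains all of one fragment — lossless.
Dependency preservation: P1, P3, P6 → P2 is not contained in any single fragment, but the restricted closure of its left-hand side across the fragments still reaches the right-hand side; the remaining FDs each lie inside some fragment. All dependencies are preserved.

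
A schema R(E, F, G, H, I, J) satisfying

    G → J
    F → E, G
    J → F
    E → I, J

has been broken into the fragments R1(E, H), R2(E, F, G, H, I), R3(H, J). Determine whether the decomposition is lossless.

No

Chase test. Columns are E, F, G, H, I, J; row i has aⱼ where attribute j ∈ Ri, else bᵢⱼ.
Initial tableau (one row per fragment):
  row 1: a1 b12 b13 a4 b15 b16
  row 2: a1 a2 a3 a4 a5 b26
  row 3: b31 b32 b33 a4 b35 a6
Rows 1 and 2 agree on E; apply E→I, J and equate their I, J entries.
Rows 1 and 2 agree on J; apply J→F and equate their F entries.
Rows 1 and 2 agree on F; apply F→E, G and equate their E, G entries.
No row becomes fully distinguished — the join is lossy.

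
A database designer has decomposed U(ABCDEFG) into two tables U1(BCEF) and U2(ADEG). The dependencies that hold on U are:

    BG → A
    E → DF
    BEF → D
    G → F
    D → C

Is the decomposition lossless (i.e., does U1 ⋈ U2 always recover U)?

No

Common attributes: U1 ∩ U2 = {E}.
Closure of {E}: E → DF applies, adding DF; D → C applies, adding C. So (E)⁺ = {CDEF}.
The closure contains neither all of U1 = {BCEF} nor all of U2 = {ADEG}, so the common attributes are not a superkey of either fragment. The join is lossy.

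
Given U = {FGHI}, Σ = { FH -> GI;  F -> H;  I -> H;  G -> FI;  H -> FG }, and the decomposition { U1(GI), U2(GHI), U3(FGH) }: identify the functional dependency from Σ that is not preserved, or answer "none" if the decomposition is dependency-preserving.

none

FH → GI: restricted closure across fragments reaches GI.
F → H lies within U3.
I → H lies within U2.
G → FI: restricted closure across fragments reaches FI.
H → FG lies within U3.
Every dependency is enforceable on the fragments, so the decomposition is dependency-preserving.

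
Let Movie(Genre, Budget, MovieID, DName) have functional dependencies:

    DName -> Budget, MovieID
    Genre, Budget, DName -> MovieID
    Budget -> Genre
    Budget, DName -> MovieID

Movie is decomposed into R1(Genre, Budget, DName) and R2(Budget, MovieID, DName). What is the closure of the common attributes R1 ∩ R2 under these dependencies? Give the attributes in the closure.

R1 ∩ R2 = {Budget, DName}.
DName → Budget, MovieID applies, adding MovieID
Budget → Genre applies, adding Genre
Closure: {Genre, Budget, MovieID, DName}.

Genre, Budget, MovieID, DName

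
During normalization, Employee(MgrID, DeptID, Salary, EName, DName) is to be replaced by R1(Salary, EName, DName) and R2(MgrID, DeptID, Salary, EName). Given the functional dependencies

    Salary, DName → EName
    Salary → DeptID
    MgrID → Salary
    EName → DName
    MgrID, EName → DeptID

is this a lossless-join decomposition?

Yes

Common attributes: R1 ∩ R2 = {Salary, EName}.
Closure of {Salary, EName}: Salary → DeptID applies, adding DeptID; EName → DName applies, adding DName. So (Salary, EName)⁺ = {DeptID, Salary, EName, DName}.
This closure contains every attribute of R1, so R1 ∩ R2 → R1. The join is lossless.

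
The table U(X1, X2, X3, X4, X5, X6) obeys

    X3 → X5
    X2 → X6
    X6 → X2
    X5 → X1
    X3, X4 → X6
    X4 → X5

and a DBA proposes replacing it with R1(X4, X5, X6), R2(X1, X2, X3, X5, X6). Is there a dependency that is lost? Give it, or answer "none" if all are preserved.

X3, X4 → X6

Check X3, X4 → X6: no single fragment contains all of {X3, X4, X6}, and the restricted closure of {X3, X4} across the fragments never reaches {X6}.
X3 → X5 is preserved.
X2 → X6 is preserved.
X6 → X2 is preserved.
X5 → X1 is preserved.
X4 → X5 is preserved.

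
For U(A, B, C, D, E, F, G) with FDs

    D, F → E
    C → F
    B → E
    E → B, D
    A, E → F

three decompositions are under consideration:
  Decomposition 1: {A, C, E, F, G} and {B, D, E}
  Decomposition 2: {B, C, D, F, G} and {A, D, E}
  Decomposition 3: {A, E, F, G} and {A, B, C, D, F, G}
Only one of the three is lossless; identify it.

Decomposition 1: common = {E}, closure = {B, D, E} → lossless.
Decomposition 2: common = {D}, closure = {D} → lossy.
Decomposition 3: common = {A, F, G}, closure = {A, F, G} → lossy.

Decomposition 1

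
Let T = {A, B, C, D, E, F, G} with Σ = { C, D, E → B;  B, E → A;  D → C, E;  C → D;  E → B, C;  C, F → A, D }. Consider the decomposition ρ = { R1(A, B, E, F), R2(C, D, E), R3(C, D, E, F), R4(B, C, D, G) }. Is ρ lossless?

Chase test. Columns are A, B, C, D, E, F, G; row i has aⱼ where attribute j ∈ Ri, else bᵢⱼ.
Initial tableau (one row per fragment):
  row 1: a1 a2 b13 b14 a5 a6 b17
  row 2: b21 b22 a3 a4 a5 b26 b27
  row 3: b31 b32 a3 a4 a5 a6 b37
  row 4: b41 a2 a3 a4 b45 b46 a7
Rows 2 and 3 agree on C, D, E; apply C, D, E→B and equate their B entries.
Rows 2 and 3 agree on B, E; apply B, E→A and equate their A entries.
Rows 2 and 4 agree on D; apply D→C, E and equate their C, E entries.
Rows 1 and 2 agree on E; apply E→B, C and equate their B, C entries.
Rows 1 and 3 agree on C, F; apply C, F→A, D and equate their A, D entries.
Rows 1 and 4 agree on B, E; apply B, E→A and equate their A entries.
No row becomes fully distinguished — the join is lossy.

No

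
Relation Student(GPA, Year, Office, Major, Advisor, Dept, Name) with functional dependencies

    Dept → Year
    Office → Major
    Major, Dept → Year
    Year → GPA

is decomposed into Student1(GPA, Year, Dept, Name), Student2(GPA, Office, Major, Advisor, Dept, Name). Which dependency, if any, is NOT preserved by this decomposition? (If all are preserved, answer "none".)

Dept → Year lies within Student1.
Office → Major lies within Student2.
Major, Dept → Year: restricted closure across fragments reaches Year.
Year → GPA lies within Student1.
Every dependency is enforceable on the fragments, so the decomposition is dependency-preserving.

none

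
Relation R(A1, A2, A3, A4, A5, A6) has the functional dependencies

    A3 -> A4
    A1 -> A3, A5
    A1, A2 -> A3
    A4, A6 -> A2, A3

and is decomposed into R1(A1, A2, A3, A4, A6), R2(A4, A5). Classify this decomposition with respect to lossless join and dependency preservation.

lossy and not dependency-preserving

Lossless test: (A4)⁺ = {A4}, which is a superkey of neither fragment — lossy.
Dependency preservation: the restricted closure of {A1} across the fragments never reaches {A3, A5}, so A1 → A3, A5 cannot be enforced without a join — not preserved.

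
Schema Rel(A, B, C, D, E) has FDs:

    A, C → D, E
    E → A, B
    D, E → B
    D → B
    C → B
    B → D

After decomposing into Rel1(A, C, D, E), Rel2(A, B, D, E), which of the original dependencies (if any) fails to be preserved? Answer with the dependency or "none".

none

A, C → D, E lies within Rel1.
E → A, B lies within Rel2.
D, E → B lies within Rel2.
D → B lies within Rel2.
C → B: restricted closure across fragments reaches B.
B → D lies within Rel2.
Every dependency is enforceable on the fragments, so the decomposition is dependency-preserving.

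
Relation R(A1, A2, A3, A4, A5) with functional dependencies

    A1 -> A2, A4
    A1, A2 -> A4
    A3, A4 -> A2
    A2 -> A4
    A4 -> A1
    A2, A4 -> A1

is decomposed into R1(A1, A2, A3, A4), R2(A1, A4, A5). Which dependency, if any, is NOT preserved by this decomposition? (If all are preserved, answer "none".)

A1 → A2, A4 lies within R1.
A1, A2 → A4 lies within R1.
A3, A4 → A2 lies within R1.
A2 → A4 lies within R1.
A4 → A1 lies within R1.
A2, A4 → A1 lies within R1.
Every dependency is enforceable on the fragments, so the decomposition is dependency-preserving.

none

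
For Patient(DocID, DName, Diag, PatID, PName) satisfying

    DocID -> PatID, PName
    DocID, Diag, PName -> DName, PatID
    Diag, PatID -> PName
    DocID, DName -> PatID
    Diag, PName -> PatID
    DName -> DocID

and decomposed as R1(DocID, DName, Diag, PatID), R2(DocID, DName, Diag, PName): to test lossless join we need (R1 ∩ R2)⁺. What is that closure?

DocID, DName, Diag, PatID, PName

R1 ∩ R2 = {DocID, DName, Diag}.
DocID → PatID, PName applies, adding PatID, PName
Closure: {DocID, DName, Diag, PatID, PName}.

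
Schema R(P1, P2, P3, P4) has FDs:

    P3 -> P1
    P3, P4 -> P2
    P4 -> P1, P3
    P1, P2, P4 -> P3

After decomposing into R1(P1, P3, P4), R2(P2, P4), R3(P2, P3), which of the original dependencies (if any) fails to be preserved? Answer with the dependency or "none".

P3 → P1 lies within R1.
P3, P4 → P2: restricted closure across fragments reaches P2.
P4 → P1, P3 lies within R1.
P1, P2, P4 → P3: restricted closure across fragments reaches P3.
Every dependency is enforceable on the fragments, so the decomposition is dependency-preserving.

none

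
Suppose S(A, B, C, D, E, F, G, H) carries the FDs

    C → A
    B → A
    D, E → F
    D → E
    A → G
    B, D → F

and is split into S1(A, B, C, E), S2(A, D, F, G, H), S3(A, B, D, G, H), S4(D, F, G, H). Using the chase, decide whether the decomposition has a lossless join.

No

Chase test. Columns are A, B, C, D, E, F, G, H; row i has aⱼ where attribute j ∈ Si, else bᵢⱼ.
Initial tableau (one row per fragment):
  row 1: a1 a2 a3 b14 a5 b16 b17 b18
  row 2: a1 b22 b23 a4 b25 a6 a7 a8
  row 3: a1 a2 b33 a4 b35 b36 a7 a8
  row 4: b41 b42 b43 a4 b45 a6 a7 a8
Rows 2 and 3 agree on D; apply D→E and equate their E entries.
Rows 2 and 4 agree on D; apply D→E and equate their E entries.
Rows 1 and 2 agree on A; apply A→G and equate their G entries.
Rows 2 and 3 agree on D, E; apply D, E→F and equate their F entries.
No row becomes fully distinguished — the join is lossy.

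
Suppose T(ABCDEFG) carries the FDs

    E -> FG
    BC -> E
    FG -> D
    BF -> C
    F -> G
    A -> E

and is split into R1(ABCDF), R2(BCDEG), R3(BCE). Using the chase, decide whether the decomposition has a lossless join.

Chase test. Columns are ABCDEFG; row i has aⱼ where attribute j ∈ Ri, else bᵢⱼ.
Initial tableau (one row per fragment):
  row 1: a1 a2 a3 a4 b15 a6 b17
  row 2: b21 a2 a3 a4 a5 b26 a7
  row 3: b31 a2 a3 b34 a5 b36 b37
Rows 2 and 3 agree on E; apply E→FG and equate their FG entries.
Rows 1 and 2 agree on BC; apply BC→E and equate their E entries.
Rows 2 and 3 agree on FG; apply FG→D and equate their D entries.
Rows 1 and 2 agree on E; apply E→FG and equate their FG entries.
Row 1 is now all distinguished symbols — the join is lossless.

Yes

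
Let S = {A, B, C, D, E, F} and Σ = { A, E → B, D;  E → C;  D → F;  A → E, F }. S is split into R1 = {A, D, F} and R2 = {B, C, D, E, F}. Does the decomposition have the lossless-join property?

Common attributes: R1 ∩ R2 = {D, F}.
No dependency enlarges {D, F}, so (D, F)⁺ = {D, F}.
The closure contains neither all of R1 = {A, D, F} nor all of R2 = {B, C, D, E, F}, so the common attributes are not a superkey of either fragment. The join is lossy.

No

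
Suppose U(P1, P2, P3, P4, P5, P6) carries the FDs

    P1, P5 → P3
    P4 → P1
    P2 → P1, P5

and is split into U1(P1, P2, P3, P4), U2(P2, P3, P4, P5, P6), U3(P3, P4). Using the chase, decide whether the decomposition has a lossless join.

Chase test. Columns are P1, P2, P3, P4, P5, P6; row i has aⱼ where attribute j ∈ Ui, else bᵢⱼ.
Initial tableau (one row per fragment):
  row 1: a1 a2 a3 a4 b15 b16
  row 2: b21 a2 a3 a4 a5 a6
  row 3: b31 b32 a3 a4 b35 b36
Rows 1 and 2 agree on P4; apply P4→P1 and equate their P1 entries.
Rows 1 and 3 agree on P4; apply P4→P1 and equate their P1 entries.
Rows 1 and 2 agree on P2; apply P2→P1, P5 and equate their P1, P5 entries.
Row 2 is now all distinguished symbols — the join is lossless.

Yes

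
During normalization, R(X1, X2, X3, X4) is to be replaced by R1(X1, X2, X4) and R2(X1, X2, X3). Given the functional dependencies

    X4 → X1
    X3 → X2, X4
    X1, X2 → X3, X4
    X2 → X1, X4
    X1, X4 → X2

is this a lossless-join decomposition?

Common attributes: R1 ∩ R2 = {X1, X2}.
Closure of {X1, X2}: X1, X2 → X3, X4 applies, adding X3, X4. So (X1, X2)⁺ = {X1, X2, X3, X4}.
This closure contains every attribute of R1, so R1 ∩ R2 → R1. The join is lossless.

Yes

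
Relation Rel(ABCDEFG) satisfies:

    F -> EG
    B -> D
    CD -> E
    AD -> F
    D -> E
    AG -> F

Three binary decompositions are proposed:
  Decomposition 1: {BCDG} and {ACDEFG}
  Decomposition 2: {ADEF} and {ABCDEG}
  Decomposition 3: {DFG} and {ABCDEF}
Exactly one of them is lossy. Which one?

Decomposition 1: common = {CDG}, closure = {CDEG} → lossy.
Decomposition 2: common = {ADE}, closure = {ADEFG} → lossless.
Decomposition 3: common = {DF}, closure = {DEFG} → lossless.

Decomposition 1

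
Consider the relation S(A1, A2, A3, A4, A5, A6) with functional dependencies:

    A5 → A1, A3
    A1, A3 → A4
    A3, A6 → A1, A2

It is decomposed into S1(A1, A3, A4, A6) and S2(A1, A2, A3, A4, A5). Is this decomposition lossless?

Common attributes: S1 ∩ S2 = {A1, A3, A4}.
No dependency enlarges {A1, A3, A4}, so (A1, A3, A4)⁺ = {A1, A3, A4}.
The closure contains neither all of S1 = {A1, A3, A4, A6} nor all of S2 = {A1, A2, A3, A4, A5}, so the common attributes are not a superkey of either fragment. The join is lossy.

No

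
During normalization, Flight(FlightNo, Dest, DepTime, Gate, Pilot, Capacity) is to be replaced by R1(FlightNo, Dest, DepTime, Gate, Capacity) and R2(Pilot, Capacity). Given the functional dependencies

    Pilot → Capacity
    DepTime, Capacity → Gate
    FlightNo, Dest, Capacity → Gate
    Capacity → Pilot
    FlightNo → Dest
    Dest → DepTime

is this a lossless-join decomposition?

Common attributes: R1 ∩ R2 = {Capacity}.
Closure of {Capacity}: Capacity → Pilot applies, adding Pilot. So (Capacity)⁺ = {Pilot, Capacity}.
This closure contains every attribute of R2, so R1 ∩ R2 → R2. The join is lossless.

Yes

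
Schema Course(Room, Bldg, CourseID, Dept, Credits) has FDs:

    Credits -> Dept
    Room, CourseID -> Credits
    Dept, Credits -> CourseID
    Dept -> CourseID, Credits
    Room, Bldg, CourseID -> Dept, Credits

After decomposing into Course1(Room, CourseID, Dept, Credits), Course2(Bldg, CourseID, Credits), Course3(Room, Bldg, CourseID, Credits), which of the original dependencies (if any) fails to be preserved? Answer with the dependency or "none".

Credits → Dept lies within Course1.
Room, CourseID → Credits lies within Course1.
Dept, Credits → CourseID lies within Course1.
Dept → CourseID, Credits lies within Course1.
Room, Bldg, CourseID → Dept, Credits: restricted closure across fragments reaches Dept, Credits.
Every dependency is enforceable on the fragments, so the decomposition is dependency-preserving.

none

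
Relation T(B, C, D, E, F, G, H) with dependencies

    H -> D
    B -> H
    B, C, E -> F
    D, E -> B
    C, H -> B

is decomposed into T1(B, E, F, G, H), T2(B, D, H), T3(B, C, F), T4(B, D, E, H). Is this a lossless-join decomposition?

Chase test. Columns are B, C, D, E, F, G, H; row i has aⱼ where attribute j ∈ Ti, else bᵢⱼ.
Initial tableau (one row per fragment):
  row 1: a1 b12 b13 a4 a5 a6 a7
  row 2: a1 b22 a3 b24 b25 b26 a7
  row 3: a1 a2 b33 b34 a5 b36 b37
  row 4: a1 b42 a3 a4 b45 b46 a7
Rows 1 and 2 agree on H; apply H→D and equate their D entries.
Rows 1 and 3 agree on B; apply B→H and equate their H entries.
Rows 1 and 3 agree on H; apply H→D and equate their D entries.
No row becomes fully distinguished — the join is lossy.

No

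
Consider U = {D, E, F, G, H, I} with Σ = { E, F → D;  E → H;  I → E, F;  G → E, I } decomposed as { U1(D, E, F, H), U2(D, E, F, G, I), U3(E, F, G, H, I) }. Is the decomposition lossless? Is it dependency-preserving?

lossless and dependency-preserving

Lossless test (chase): Rows 1 and 3 agree on E, F; apply E, F→D and equate their D entries. Rows 1 and 2 agree on E; apply E→H and equate their H entries. Row 2 is now all distinguished symbols — the join is lossless.
Dependency preservation: every FD's attributes lie within a single fragment, so each can be enforced locally — preserved.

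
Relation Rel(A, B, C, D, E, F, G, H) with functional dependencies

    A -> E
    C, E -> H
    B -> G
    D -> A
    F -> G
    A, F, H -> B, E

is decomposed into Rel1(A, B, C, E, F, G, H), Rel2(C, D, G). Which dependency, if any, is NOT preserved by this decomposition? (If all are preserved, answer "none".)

D -> A

Check D → A: no single fragment contains all of {A, D}, and the restricted closure of {D} across the fragments never reaches {A}.
A → E is preserved.
C, E → H is preserved.
B → G is preserved.
F → G is preserved.
A, F, H → B, E is preserved.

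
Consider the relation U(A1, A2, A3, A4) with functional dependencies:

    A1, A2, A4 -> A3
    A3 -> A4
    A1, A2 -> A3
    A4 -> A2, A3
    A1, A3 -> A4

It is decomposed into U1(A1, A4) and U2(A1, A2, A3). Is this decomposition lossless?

Common attributes: U1 ∩ U2 = {A1}.
No dependency enlarges {A1}, so (A1)⁺ = {A1}.
The closure contains neither all of U1 = {A1, A4} nor all of U2 = {A1, A2, A3}, so the common attributes are not a superkey of either fragment. The join is lossy.

No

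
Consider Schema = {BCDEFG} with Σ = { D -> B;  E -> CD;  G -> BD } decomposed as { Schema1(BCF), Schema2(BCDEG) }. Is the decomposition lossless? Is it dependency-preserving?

lossy but dependency-preserving

Lossless test: (BC)⁺ = {BC}, which is a superkey of neither fragment — lossy.
Dependency preservation: every FD's attributes lie within a single fragment, so each can be enforced locally — preserved.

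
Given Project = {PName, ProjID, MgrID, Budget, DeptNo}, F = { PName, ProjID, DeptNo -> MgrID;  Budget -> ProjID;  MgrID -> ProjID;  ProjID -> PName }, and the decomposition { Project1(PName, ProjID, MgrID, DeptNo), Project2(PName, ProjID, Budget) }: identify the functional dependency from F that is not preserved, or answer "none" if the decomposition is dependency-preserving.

none

PName, ProjID, DeptNo → MgrID lies within Project1.
Budget → ProjID lies within Project2.
MgrID → ProjID lies within Project1.
ProjID → PName lies within Project1.
Every dependency is enforceable on the fragments, so the decomposition is dependency-preserving.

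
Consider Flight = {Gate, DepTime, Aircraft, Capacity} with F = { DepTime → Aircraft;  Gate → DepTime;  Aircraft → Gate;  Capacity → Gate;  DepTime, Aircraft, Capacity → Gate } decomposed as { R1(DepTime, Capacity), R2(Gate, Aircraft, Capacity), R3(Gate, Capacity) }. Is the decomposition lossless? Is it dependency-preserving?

lossless but not dependency-preserving

Lossless test (chase): Rows 2 and 3 agree on Gate; apply Gate→DepTime and equate their DepTime entries. Rows 1 and 2 agree on Capacity; apply Capacity→Gate and equate their Gate entries. Rows 2 and 3 agree on DepTime; apply DepTime→Aircraft and equate their Aircraft entries. Rows 1 and 2 agree on Gate; apply Gate→DepTime and equate their DepTime entries. Rows 1 and 2 agree on DepTime; apply DepTime→Aircraft and equate their Aircraft entries. Row 1 is now all distinguished symbols — the join is lossless.
Dependency preservation: the restricted closure of {DepTime} across the fragments never reaches {Aircraft}, so DepTime → Aircraft cannot be enforced without a join — not preserved.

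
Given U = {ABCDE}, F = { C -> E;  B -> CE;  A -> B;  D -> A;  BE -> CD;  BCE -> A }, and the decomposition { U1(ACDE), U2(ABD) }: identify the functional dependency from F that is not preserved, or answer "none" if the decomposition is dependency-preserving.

C → E lies within U1.
B → CE: restricted closure across fragments reaches CE.
A → B lies within U2.
D → A lies within U1.
BE → CD: restricted closure across fragments reaches CD.
BCE → A: restricted closure across fragments reaches A.
Every dependency is enforceable on the fragments, so the decomposition is dependency-preserving.

none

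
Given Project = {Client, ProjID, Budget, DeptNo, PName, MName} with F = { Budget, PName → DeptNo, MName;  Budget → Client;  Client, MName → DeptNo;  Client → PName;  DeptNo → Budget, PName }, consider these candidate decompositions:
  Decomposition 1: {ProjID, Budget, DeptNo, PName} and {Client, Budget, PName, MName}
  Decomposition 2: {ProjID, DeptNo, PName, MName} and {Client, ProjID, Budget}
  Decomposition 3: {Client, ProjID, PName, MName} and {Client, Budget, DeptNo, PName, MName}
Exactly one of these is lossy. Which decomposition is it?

Decomposition 1: common = {Budget, PName}, closure = {Client, Budget, DeptNo, PName, MName} → lossless.
Decomposition 2: common = {ProjID}, closure = {ProjID} → lossy.
Decomposition 3: common = {Client, PName, MName}, closure = {Client, Budget, DeptNo, PName, MName} → lossless.

Decomposition 2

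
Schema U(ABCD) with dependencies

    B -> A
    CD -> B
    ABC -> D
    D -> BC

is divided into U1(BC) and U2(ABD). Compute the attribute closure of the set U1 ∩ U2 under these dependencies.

AB

U1 ∩ U2 = {B}.
B → A applies, adding A
Closure: {AB}.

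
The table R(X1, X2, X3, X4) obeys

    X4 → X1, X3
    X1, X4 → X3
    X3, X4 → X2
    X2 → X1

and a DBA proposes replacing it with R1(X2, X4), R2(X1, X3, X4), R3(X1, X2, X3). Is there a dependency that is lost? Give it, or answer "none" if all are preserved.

X4 → X1, X3 lies within R2.
X1, X4 → X3 lies within R2.
X3, X4 → X2: restricted closure across fragments reaches X2.
X2 → X1 lies within R3.
Every dependency is enforceable on the fragments, so the decomposition is dependency-preserving.

none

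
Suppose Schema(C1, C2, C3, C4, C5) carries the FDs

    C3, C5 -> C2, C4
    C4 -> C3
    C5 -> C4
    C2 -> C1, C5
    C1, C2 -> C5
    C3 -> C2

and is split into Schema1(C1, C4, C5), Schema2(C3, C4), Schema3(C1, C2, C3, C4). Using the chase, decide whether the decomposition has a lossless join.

Chase test. Columns are C1, C2, C3, C4, C5; row i has aⱼ where attribute j ∈ Schemai, else bᵢⱼ.
Initial tableau (one row per fragment):
  row 1: a1 b12 b13 a4 a5
  row 2: b21 b22 a3 a4 b25
  row 3: a1 a2 a3 a4 b35
Rows 1 and 2 agree on C4; apply C4→C3 and equate their C3 entries.
Rows 1 and 2 agree on C3; apply C3→C2 and equate their C2 entries.
Rows 1 and 3 agree on C3; apply C3→C2 and equate their C2 entries.
Rows 1 and 2 agree on C2; apply C2→C1, C5 and equate their C1, C5 entries.
Rows 1 and 3 agree on C2; apply C2→C1, C5 and equate their C1, C5 entries.
Row 1 is now all distinguished symbols — the join is lossless.

Yes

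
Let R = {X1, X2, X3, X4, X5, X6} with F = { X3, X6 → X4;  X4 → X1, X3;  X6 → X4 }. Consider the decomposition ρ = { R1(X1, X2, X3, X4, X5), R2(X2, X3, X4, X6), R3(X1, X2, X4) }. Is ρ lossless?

Chase test. Columns are X1, X2, X3, X4, X5, X6; row i has aⱼ where attribute j ∈ Ri, else bᵢⱼ.
Initial tableau (one row per fragment):
  row 1: a1 a2 a3 a4 a5 b16
  row 2: b21 a2 a3 a4 b25 a6
  row 3: a1 a2 b33 a4 b35 b36
Rows 1 and 2 agree on X4; apply X4→X1, X3 and equate their X1, X3 entries.
Rows 1 and 3 agree on X4; apply X4→X1, X3 and equate their X1, X3 entries.
No row becomes fully distinguished — the join is lossy.

No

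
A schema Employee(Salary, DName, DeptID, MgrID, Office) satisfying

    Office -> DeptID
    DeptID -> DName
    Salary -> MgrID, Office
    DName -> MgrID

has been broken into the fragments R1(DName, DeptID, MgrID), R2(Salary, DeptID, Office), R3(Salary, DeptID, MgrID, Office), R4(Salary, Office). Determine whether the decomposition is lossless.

Yes

Chase test. Columns are Salary, DName, DeptID, MgrID, Office; row i has aⱼ where attribute j ∈ Ri, else bᵢⱼ.
Initial tableau (one row per fragment):
  row 1: b11 a2 a3 a4 b15
  row 2: a1 b22 a3 b24 a5
  row 3: a1 b32 a3 a4 a5
  row 4: a1 b42 b43 b44 a5
Rows 2 and 4 agree on Office; apply Office→DeptID and equate their DeptID entries.
Rows 1 and 2 agree on DeptID; apply DeptID→DName and equate their DName entries.
Rows 1 and 3 agree on DeptID; apply DeptID→DName and equate their DName entries.
Rows 1 and 4 agree on DeptID; apply DeptID→DName and equate their DName entries.
Rows 2 and 3 agree on Salary; apply Salary→MgrID, Office and equate their MgrID, Office entries.
Rows 2 and 4 agree on Salary; apply Salary→MgrID, Office and equate their MgrID, Office entries.
Row 2 is now all distinguished symbols — the join is lossless.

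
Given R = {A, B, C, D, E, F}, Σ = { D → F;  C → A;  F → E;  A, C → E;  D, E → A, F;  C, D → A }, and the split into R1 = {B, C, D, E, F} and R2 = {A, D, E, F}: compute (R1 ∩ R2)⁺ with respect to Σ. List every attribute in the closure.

A, D, E, F

R1 ∩ R2 = {D, E, F}.
D, E → A, F applies, adding A
Closure: {A, D, E, F}.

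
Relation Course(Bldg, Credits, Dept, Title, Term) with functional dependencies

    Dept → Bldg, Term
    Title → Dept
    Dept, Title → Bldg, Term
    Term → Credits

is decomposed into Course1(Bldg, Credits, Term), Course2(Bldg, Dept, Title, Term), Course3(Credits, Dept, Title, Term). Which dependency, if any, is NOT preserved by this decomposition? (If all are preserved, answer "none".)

none

Dept → Bldg, Term lies within Course2.
Title → Dept lies within Course2.
Dept, Title → Bldg, Term lies within Course2.
Term → Credits lies within Course1.
Every dependency is enforceable on the fragments, so the decomposition is dependency-preserving.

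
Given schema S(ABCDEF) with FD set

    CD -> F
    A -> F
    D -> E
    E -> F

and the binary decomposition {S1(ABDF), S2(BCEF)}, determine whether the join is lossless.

No

Common attributes: S1 ∩ S2 = {BF}.
No dependency enlarges {BF}, so (BF)⁺ = {BF}.
The closure contains neither all of S1 = {ABDF} nor all of S2 = {BCEF}, so the common attributes are not a superkey of either fragment. The join is lossy.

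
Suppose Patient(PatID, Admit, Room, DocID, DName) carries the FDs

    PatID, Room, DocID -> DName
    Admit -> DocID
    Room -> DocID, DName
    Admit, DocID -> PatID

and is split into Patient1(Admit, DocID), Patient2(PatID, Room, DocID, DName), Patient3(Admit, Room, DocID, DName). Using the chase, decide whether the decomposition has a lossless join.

No

Chase test. Columns are PatID, Admit, Room, DocID, DName; row i has aⱼ where attribute j ∈ Patienti, else bᵢⱼ.
Initial tableau (one row per fragment):
  row 1: b11 a2 b13 a4 b15
  row 2: a1 b22 a3 a4 a5
  row 3: b31 a2 a3 a4 a5
Rows 1 and 3 agree on Admit, DocID; apply Admit, DocID→PatID and equate their PatID entries.
No row becomes fully distinguished — the join is lossy.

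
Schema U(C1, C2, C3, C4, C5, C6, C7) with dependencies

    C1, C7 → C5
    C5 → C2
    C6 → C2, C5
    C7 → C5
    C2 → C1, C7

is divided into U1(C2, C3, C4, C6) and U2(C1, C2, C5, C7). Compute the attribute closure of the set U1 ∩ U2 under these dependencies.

C1, C2, C5, C7

U1 ∩ U2 = {C2}.
C2 → C1, C7 applies, adding C1, C7
C1, C7 → C5 applies, adding C5
Closure: {C1, C2, C5, C7}.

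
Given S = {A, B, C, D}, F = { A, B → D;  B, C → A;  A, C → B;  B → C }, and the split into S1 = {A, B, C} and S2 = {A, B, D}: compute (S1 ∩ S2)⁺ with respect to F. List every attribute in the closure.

S1 ∩ S2 = {A, B}.
A, B → D applies, adding D
B → C applies, adding C
Closure: {A, B, C, D}.

A, B, C, D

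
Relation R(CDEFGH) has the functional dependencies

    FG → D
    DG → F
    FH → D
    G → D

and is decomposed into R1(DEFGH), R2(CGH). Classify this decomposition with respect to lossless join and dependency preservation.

Lossless test: (GH)⁺ = {DFGH}, which is a superkey of neither fragment — lossy.
Dependency preservation: every FD's attributes lie within a single fragment, so each can be enforced locally — preserved.

lossy but dependency-preserving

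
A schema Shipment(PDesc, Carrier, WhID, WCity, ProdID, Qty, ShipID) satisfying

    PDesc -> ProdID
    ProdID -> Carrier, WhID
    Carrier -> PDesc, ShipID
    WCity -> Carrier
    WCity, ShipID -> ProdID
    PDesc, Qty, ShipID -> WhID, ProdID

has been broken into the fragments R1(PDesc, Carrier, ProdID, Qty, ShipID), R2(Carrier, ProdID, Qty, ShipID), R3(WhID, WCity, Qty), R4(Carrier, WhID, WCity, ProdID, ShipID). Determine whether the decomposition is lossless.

Yes

Chase test. Columns are PDesc, Carrier, WhID, WCity, ProdID, Qty, ShipID; row i has aⱼ where attribute j ∈ Ri, else bᵢⱼ.
Initial tableau (one row per fragment):
  row 1: a1 a2 b13 b14 a5 a6 a7
  row 2: b21 a2 b23 b24 a5 a6 a7
  row 3: b31 b32 a3 a4 b35 a6 b37
  row 4: b41 a2 a3 a4 a5 b46 a7
Rows 1 and 2 agree on ProdID; apply ProdID→Carrier, WhID and equate their Carrier, WhID entries.
Rows 1 and 4 agree on ProdID; apply ProdID→Carrier, WhID and equate their Carrier, WhID entries.
Rows 1 and 2 agree on Carrier; apply Carrier→PDesc, ShipID and equate their PDesc, ShipID entries.
Rows 1 and 4 agree on Carrier; apply Carrier→PDesc, ShipID and equate their PDesc, ShipID entries.
Rows 3 and 4 agree on WCity; apply WCity→Carrier and equate their Carrier entries.
Rows 1 and 3 agree on Carrier; apply Carrier→PDesc, ShipID and equate their PDesc, ShipID entries.
Rows 3 and 4 agree on WCity, ShipID; apply WCity, ShipID→ProdID and equate their ProdID entries.
Row 3 is now all distinguished symbols — the join is lossless.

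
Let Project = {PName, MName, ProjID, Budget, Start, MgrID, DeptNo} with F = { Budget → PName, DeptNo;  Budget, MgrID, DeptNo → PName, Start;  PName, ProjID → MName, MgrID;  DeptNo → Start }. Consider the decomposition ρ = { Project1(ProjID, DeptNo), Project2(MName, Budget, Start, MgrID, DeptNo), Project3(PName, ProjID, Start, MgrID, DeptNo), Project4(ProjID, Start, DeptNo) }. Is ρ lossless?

No

Chase test. Columns are PName, MName, ProjID, Budget, Start, MgrID, DeptNo; row i has aⱼ where attribute j ∈ Projecti, else bᵢⱼ.
Initial tableau (one row per fragment):
  row 1: b11 b12 a3 b14 b15 b16 a7
  row 2: b21 a2 b23 a4 a5 a6 a7
  row 3: a1 b32 a3 b34 a5 a6 a7
  row 4: b41 b42 a3 b44 a5 b46 a7
Rows 1 and 2 agree on DeptNo; apply DeptNo→Start and equate their Start entries.
No row becomes fully distinguished — the join is lossy.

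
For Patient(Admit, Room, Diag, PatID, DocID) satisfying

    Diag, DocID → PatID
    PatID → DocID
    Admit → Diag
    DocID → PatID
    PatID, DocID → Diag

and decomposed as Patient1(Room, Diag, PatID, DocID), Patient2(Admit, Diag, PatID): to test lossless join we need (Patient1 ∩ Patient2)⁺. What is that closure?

Diag, PatID, DocID

Patient1 ∩ Patient2 = {Diag, PatID}.
PatID → DocID applies, adding DocID
Closure: {Diag, PatID, DocID}.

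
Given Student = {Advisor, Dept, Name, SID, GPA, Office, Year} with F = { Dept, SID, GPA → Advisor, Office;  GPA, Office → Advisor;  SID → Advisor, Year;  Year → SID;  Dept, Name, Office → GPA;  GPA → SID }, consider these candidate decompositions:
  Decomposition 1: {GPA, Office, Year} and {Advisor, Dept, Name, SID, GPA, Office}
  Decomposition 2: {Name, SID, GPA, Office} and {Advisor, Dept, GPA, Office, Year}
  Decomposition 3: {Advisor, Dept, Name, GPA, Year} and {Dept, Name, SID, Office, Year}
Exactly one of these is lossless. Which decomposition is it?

Decomposition 1

Decomposition 1: common = {GPA, Office}, closure = {Advisor, SID, GPA, Office, Year} → lossless.
Decomposition 2: common = {GPA, Office}, closure = {Advisor, SID, GPA, Office, Year} → lossy.
Decomposition 3: common = {Dept, Name, Year}, closure = {Advisor, Dept, Name, SID, Year} → lossy.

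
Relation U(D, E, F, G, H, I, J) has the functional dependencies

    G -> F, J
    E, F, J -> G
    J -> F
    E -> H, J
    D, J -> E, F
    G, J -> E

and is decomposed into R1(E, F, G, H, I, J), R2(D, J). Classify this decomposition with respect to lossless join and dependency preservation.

lossy and not dependency-preserving

Lossless test: (J)⁺ = {F, J}, which is a superkey of neither fragment — lossy.
Dependency preservation: the restricted closure of {D, J} across the fragments never reaches {E, F}, so D, J → E, F cannot be enforced without a join — not preserved.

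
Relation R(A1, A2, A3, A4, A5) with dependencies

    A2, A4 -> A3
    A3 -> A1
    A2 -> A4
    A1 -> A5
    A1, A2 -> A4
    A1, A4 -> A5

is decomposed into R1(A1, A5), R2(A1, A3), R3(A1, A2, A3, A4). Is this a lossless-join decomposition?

Yes

Chase test. Columns are A1, A2, A3, A4, A5; row i has aⱼ where attribute j ∈ Ri, else bᵢⱼ.
Initial tableau (one row per fragment):
  row 1: a1 b12 b13 b14 a5
  row 2: a1 b22 a3 b24 b25
  row 3: a1 a2 a3 a4 b35
Rows 1 and 2 agree on A1; apply A1→A5 and equate their A5 entries.
Rows 1 and 3 agree on A1; apply A1→A5 and equate their A5 entries.
Row 3 is now all distinguished symbols — the join is lossless.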